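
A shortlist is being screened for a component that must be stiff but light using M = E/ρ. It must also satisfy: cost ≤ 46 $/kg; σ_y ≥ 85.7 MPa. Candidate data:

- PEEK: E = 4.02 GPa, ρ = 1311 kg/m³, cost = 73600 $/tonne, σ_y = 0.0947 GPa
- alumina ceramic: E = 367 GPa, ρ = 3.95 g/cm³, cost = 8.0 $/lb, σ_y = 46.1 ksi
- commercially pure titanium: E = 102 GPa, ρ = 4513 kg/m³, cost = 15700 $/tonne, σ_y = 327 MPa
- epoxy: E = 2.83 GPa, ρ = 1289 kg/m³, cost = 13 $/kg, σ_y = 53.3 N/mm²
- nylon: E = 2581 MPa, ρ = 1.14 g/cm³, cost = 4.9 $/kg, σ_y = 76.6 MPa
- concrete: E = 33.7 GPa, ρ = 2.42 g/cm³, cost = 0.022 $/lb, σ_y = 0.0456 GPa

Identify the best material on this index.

Screen on constraints: cost ≤ 46 $/kg; σ_y ≥ 85.7 MPa. Survivors: alumina ceramic, commercially pure titanium.
After converting to SI:
  alumina ceramic: E = 367.0 GPa, ρ = 3950 kg/m³
  commercially pure titanium: E = 102.0 GPa, ρ = 4513 kg/m³
  alumina ceramic: M = 92.9 MN·m/kg
  commercially pure titanium: M = 22.6 MN·m/kg
The maximum is for alumina ceramic.

alumina ceramic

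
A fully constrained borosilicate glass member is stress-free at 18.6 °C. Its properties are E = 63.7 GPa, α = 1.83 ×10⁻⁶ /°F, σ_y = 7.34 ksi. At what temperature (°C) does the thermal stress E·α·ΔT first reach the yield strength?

260 °C

α = 1.83×10⁻⁶/°F × 9/5 = 3.29×10⁻⁶/K.
σ_y = 7.34 ksi = 50.61 MPa.
E·α·ΔT = 50.61 MPa ⇒ ΔT = 50.61 / (63.70×10³ × 3.29×10⁻⁶) = 241.2 K.
T = 18.6 + 241.2 = 259.8 °C.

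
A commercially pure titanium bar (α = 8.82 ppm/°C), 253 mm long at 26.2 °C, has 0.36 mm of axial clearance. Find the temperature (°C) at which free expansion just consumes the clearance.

α·L₀·ΔT = 0.36 mm ⇒ ΔT = 0.36 / (8.82×10⁻⁶ × 253.0) = 161.3 K.
T = 26.2 + 161.3 = 187.5 °C.

188 °C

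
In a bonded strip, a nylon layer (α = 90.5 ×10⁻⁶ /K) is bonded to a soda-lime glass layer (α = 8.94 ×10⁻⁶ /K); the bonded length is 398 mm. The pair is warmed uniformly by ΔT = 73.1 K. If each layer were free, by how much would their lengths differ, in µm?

Δα = |90.5 − 8.94|×10⁻⁶/K = 81.6×10⁻⁶/K.
ΔL_mismatch = Δα·L·ΔT = 81.6×10⁻⁶ × 398.0 mm × 73.1 K = 2370 µm.

2370 µm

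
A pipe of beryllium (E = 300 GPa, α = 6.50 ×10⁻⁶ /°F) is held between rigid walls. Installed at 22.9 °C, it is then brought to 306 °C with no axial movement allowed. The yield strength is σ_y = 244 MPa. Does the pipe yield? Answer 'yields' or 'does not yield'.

α = 6.50×10⁻⁶/°F × 9/5 = 11.7×10⁻⁶/K.
ΔT = 283.1 K. Constrained thermal stress σ = E·α·ΔT = 300.0×10³ MPa × 11.7×10⁻⁶ × 283.1 = 994 MPa (compressive).
Compare to σ_y = 244 MPa: σ ≥ σ_y, so it yields.

yields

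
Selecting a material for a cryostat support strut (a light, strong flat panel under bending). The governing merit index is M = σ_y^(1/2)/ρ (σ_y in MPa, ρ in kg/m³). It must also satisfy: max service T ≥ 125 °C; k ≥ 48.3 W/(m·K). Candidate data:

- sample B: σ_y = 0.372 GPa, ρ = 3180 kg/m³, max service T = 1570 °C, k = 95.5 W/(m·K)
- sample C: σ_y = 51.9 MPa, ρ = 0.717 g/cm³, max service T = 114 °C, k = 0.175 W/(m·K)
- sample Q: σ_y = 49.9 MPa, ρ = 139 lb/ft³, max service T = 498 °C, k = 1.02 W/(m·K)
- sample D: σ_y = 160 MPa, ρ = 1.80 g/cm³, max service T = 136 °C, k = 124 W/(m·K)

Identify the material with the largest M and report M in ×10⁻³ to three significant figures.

sample D, M = 7.03×10⁻³

Screen on constraints: max service T ≥ 125 °C; k ≥ 48.3 W/(m·K). Survivors: sample B, sample D.
In SI units:
  sample B: σ_y = 372.0 MPa, ρ = 3180 kg/m³
  sample D: σ_y = 160.0 MPa, ρ = 1800 kg/m³
  sample D: M = 7.03×10⁻³
  sample B: M = 6.07×10⁻³
The maximum is for sample D.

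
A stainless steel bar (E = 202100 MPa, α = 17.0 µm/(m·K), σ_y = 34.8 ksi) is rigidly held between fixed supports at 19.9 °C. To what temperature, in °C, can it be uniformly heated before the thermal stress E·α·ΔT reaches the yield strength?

E = 202100 MPa = 202.1 GPa.
σ_y = 34.8 ksi = 239.9 MPa.
E·α·ΔT = 239.9 MPa ⇒ ΔT = 239.9 / (202.1×10³ × 17.0×10⁻⁶) = 69.84 K.
T = 19.9 + 69.84 = 89.74 °C.

89.7 °C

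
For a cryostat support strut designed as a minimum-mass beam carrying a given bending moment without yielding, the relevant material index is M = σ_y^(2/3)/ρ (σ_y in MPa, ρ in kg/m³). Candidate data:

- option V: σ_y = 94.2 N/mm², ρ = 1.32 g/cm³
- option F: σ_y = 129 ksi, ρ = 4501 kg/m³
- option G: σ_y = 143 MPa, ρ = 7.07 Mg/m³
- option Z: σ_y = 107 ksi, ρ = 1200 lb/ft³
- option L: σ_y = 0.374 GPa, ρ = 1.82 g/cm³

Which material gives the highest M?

In SI units:
  option V: σ_y = 94.20 MPa, ρ = 1320 kg/m³
  option F: σ_y = 889.4 MPa, ρ = 4501 kg/m³
  option G: σ_y = 143.0 MPa, ρ = 7070 kg/m³
  option Z: σ_y = 737.7 MPa, ρ = 19220 kg/m³
  option L: σ_y = 374.0 MPa, ρ = 1820 kg/m³
  option L: M = 28.5×10⁻³
  option F: M = 20.5×10⁻³
  option V: M = 15.7×10⁻³
  option Z: M = 4.25×10⁻³
  option G: M = 3.87×10⁻³
Option L ranks first.

option L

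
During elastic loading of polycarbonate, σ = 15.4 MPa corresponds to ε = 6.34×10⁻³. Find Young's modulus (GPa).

E = σ/ε = 15.4 MPa / 6.34×10⁻³ = 2429 MPa = 2.43 GPa.

2.43 GPa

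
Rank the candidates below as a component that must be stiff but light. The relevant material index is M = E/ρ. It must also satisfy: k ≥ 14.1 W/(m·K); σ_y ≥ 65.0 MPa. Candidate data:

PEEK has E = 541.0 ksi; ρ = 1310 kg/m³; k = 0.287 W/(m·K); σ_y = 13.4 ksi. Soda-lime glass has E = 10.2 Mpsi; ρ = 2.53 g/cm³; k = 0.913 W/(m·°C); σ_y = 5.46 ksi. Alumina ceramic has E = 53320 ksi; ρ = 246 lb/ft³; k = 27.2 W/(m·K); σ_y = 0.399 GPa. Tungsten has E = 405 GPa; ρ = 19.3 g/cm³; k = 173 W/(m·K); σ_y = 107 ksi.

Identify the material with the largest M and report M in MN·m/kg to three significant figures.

alumina ceramic, M = 93.3 MN·m/kg

Screen on constraints: k ≥ 14.1 W/(m·K); σ_y ≥ 65.0 MPa. Survivors: alumina ceramic, tungsten.
In SI units:
  alumina ceramic: E = 367.6 GPa, ρ = 3941 kg/m³
  tungsten: E = 405.0 GPa, ρ = 19300 kg/m³
  alumina ceramic: M = 93.3 MN·m/kg
  tungsten: M = 21.0 MN·m/kg
Alumina ceramic has the largest M.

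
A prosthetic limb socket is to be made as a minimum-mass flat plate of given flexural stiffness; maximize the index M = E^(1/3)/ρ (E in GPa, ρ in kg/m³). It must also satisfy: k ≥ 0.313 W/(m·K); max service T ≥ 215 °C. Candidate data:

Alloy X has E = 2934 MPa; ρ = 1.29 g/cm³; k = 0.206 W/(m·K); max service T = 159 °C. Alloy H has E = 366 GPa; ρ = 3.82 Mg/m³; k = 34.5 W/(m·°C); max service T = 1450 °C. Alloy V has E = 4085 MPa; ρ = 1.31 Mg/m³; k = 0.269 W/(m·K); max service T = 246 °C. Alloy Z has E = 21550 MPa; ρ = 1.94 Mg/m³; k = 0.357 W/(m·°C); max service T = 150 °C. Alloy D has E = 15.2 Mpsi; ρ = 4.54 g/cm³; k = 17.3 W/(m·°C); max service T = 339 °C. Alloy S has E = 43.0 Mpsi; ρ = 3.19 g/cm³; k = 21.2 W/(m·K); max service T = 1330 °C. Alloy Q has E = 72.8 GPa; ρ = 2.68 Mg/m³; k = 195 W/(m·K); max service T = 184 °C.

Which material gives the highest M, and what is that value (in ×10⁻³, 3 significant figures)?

alloy S, M = 2.09×10⁻³

Screen on constraints: k ≥ 0.313 W/(m·K); max service T ≥ 215 °C. Survivors: alloy H, alloy D, alloy S.
Convert each candidate to consistent units, then evaluate M:
  alloy H: E = 366.0 GPa, ρ = 3820 kg/m³
  alloy D: E = 104.8 GPa, ρ = 4540 kg/m³
  alloy S: E = 296.5 GPa, ρ = 3190 kg/m³
  alloy S: M = 2.09×10⁻³
  alloy H: M = 1.87×10⁻³
  alloy D: M = 1.04×10⁻³
Alloy S has the largest M.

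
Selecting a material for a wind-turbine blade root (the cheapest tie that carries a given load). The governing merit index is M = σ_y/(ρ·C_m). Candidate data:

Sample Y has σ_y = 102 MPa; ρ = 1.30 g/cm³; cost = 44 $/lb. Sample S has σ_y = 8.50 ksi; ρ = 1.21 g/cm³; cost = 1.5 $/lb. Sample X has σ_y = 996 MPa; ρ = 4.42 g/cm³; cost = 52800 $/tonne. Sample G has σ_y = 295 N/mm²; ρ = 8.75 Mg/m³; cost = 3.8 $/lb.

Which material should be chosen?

sample S

Putting every candidate on a common basis:
  sample Y: σ_y = 102.0 MPa, ρ = 1300 kg/m³, cost = 97.00 $/kg
  sample S: σ_y = 58.61 MPa, ρ = 1210 kg/m³, cost = 3.307 $/kg
  sample X: σ_y = 996.0 MPa, ρ = 4420 kg/m³, cost = 52.80 $/kg
  sample G: σ_y = 295.0 MPa, ρ = 8750 kg/m³, cost = 8.377 $/kg
  sample S: M = 14.6 kN·m per $
  sample X: M = 4.27 kN·m per $
  sample G: M = 4.02 kN·m per $
  sample Y: M = 0.809 kN·m per $
Sample S has the largest M.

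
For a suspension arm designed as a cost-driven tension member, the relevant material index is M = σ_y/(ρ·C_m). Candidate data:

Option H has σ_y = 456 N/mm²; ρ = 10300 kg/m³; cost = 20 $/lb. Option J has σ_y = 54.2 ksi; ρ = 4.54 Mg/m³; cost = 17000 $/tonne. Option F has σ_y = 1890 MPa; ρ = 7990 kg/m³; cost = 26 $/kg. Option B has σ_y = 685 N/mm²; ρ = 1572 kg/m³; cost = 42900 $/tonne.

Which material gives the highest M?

option B

Convert each candidate to consistent units, then evaluate M:
  option H: σ_y = 456.0 MPa, ρ = 10300 kg/m³, cost = 44.09 $/kg
  option J: σ_y = 373.7 MPa, ρ = 4540 kg/m³, cost = 17.00 $/kg
  option F: σ_y = 1890 MPa, ρ = 7990 kg/m³, cost = 26.00 $/kg
  option B: σ_y = 685.0 MPa, ρ = 1572 kg/m³, cost = 42.90 $/kg
  option B: M = 10.2 kN·m per $
  option F: M = 9.10 kN·m per $
  option J: M = 4.84 kN·m per $
  option H: M = 1.00 kN·m per $
Option B ranks first.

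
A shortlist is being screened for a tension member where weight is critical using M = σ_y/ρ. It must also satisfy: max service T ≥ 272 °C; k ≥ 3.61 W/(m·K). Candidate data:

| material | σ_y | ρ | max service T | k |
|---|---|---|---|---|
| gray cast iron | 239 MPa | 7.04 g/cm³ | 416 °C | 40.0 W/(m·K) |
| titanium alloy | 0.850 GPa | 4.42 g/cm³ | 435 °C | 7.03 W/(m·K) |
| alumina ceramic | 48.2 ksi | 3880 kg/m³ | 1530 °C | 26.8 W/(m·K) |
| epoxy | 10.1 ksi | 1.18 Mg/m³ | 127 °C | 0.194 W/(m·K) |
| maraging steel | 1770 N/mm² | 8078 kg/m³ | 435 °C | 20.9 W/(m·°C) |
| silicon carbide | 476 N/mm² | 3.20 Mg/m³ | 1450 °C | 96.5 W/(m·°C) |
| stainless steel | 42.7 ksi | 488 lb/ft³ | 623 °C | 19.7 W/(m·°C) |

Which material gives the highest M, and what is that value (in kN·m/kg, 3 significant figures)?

maraging steel, M = 219 kN·m/kg

Screen on constraints: max service T ≥ 272 °C; k ≥ 3.61 W/(m·K). Survivors: gray cast iron, titanium alloy, alumina ceramic, maraging steel, silicon carbide, stainless steel.
After converting to SI:
  gray cast iron: σ_y = 239.0 MPa, ρ = 7040 kg/m³
  titanium alloy: σ_y = 850.0 MPa, ρ = 4420 kg/m³
  alumina ceramic: σ_y = 332.3 MPa, ρ = 3880 kg/m³
  maraging steel: σ_y = 1770 MPa, ρ = 8078 kg/m³
  silicon carbide: σ_y = 476.0 MPa, ρ = 3200 kg/m³
  stainless steel: σ_y = 294.4 MPa, ρ = 7817 kg/m³
  maraging steel: M = 219 kN·m/kg
  titanium alloy: M = 192 kN·m/kg
  silicon carbide: M = 149 kN·m/kg
  alumina ceramic: M = 85.7 kN·m/kg
  stainless steel: M = 37.7 kN·m/kg
  gray cast iron: M = 33.9 kN·m/kg
Maraging steel has the largest M.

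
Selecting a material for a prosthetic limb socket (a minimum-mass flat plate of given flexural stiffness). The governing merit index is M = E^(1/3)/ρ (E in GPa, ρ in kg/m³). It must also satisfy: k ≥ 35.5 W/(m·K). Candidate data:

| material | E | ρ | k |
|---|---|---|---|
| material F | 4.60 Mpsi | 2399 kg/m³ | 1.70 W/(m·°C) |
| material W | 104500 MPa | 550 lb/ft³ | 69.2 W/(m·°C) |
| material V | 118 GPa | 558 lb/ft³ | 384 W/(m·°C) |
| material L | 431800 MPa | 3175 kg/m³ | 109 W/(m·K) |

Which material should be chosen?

Screen on constraints: k ≥ 35.5 W/(m·K). Survivors: material W, material V, material L.
Normalizing units and computing the index:
  material W: E = 104.5 GPa, ρ = 8810 kg/m³
  material V: E = 118.0 GPa, ρ = 8938 kg/m³
  material L: E = 431.8 GPa, ρ = 3175 kg/m³
  material L: M = 2.38×10⁻³
  material V: M = 0.549×10⁻³
  material W: M = 0.535×10⁻³
Material L ranks first.

material L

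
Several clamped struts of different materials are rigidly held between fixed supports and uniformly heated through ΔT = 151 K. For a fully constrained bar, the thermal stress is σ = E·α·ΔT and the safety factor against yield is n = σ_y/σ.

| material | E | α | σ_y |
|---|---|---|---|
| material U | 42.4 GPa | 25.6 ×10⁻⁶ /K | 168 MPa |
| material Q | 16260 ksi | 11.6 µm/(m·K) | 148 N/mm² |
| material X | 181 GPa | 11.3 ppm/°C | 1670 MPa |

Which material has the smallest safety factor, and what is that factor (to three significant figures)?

Converting E to GPa, α to ×10⁻⁶/K, σ_y to MPa, then σ and n for each:
  material U: E = 42.40, α = 25.6, σ_y = 168.0 → σ = 164 MPa, n = 1.03
  material Q: E = 112.1, α = 11.6, σ_y = 148.0 → σ = 196 MPa, n = 0.754
  material X: E = 181.0, α = 11.3, σ_y = 1670 → σ = 309 MPa, n = 5.41
Smallest n: material Q with n = 0.754.

material Q, n = 0.754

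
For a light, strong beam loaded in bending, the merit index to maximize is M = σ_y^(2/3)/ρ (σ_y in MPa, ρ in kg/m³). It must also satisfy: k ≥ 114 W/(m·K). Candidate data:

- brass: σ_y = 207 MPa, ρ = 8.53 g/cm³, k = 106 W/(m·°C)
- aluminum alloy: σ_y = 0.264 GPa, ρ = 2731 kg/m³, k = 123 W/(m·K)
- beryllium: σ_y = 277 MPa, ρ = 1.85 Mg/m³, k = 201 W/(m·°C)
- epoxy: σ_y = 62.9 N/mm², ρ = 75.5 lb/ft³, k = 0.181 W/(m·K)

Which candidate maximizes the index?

Screen on constraints: k ≥ 114 W/(m·K). Survivors: aluminum alloy, beryllium.
Normalizing units and computing the index:
  aluminum alloy: σ_y = 264.0 MPa, ρ = 2731 kg/m³
  beryllium: σ_y = 277.0 MPa, ρ = 1850 kg/m³
  beryllium: M = 23.0×10⁻³
  aluminum alloy: M = 15.1×10⁻³
Beryllium ranks first.

beryllium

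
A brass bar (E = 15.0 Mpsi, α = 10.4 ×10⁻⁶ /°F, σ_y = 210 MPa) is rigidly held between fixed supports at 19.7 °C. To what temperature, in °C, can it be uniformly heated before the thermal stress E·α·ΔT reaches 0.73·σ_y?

E = 15.0 Mpsi = 103.4 GPa.
α = 10.4×10⁻⁶/°F × 9/5 = 18.7×10⁻⁶/K.
E·α·ΔT = 153.3 MPa ⇒ ΔT = 153.3 / (103.4×10³ × 18.7×10⁻⁶) = 79.18 K.
T = 19.7 + 79.18 = 98.88 °C.

98.9 °C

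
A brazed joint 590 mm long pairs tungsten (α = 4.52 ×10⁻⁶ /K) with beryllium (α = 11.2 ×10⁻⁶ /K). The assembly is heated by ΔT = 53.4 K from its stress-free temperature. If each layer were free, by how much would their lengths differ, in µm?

210 µm

Δα = |4.52 − 11.2|×10⁻⁶/K = 6.68×10⁻⁶/K.
ΔL_mismatch = Δα·L·ΔT = 6.68×10⁻⁶ × 590.0 mm × 53.4 K = 210 µm.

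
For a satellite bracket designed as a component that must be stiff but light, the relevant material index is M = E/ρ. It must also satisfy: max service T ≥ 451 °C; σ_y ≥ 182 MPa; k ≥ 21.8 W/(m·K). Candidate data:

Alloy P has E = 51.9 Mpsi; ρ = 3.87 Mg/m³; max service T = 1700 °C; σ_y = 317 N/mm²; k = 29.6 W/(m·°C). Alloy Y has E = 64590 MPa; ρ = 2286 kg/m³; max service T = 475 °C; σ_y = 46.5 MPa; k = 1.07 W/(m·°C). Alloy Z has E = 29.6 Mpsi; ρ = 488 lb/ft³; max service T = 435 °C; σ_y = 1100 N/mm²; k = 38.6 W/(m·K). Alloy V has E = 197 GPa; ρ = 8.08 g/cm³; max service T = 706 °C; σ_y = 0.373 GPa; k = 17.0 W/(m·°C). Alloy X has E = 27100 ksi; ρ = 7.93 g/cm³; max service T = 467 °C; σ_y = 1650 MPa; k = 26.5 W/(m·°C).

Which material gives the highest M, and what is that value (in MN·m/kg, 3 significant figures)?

Screen on constraints: max service T ≥ 451 °C; σ_y ≥ 182 MPa; k ≥ 21.8 W/(m·K). Survivors: alloy P, alloy X.
Normalizing units and computing the index:
  alloy P: E = 357.8 GPa, ρ = 3870 kg/m³
  alloy X: E = 186.8 GPa, ρ = 7930 kg/m³
  alloy P: M = 92.5 MN·m/kg
  alloy X: M = 23.6 MN·m/kg
Highest index: alloy P.

alloy P, M = 92.5 MN·m/kg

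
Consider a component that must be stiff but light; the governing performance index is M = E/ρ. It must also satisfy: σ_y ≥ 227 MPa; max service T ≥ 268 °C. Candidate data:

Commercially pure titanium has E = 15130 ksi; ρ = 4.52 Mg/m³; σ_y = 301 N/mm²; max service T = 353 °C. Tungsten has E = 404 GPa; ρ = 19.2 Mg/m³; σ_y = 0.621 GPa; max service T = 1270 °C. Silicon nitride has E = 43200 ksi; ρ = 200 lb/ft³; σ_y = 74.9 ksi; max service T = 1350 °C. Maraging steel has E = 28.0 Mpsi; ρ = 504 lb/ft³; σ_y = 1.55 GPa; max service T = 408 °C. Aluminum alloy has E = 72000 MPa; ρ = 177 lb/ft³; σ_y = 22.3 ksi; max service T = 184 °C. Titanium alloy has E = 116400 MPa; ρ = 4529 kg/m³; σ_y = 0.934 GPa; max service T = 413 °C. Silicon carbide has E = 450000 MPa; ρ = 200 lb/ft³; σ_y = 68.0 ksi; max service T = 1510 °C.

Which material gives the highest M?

Screen on constraints: σ_y ≥ 227 MPa; max service T ≥ 268 °C. Survivors: commercially pure titanium, tungsten, silicon nitride, maraging steel, titanium alloy, silicon carbide.
After converting to SI:
  commercially pure titanium: E = 104.3 GPa, ρ = 4520 kg/m³
  tungsten: E = 404.0 GPa, ρ = 19200 kg/m³
  silicon nitride: E = 297.9 GPa, ρ = 3204 kg/m³
  maraging steel: E = 193.1 GPa, ρ = 8073 kg/m³
  titanium alloy: E = 116.4 GPa, ρ = 4529 kg/m³
  silicon carbide: E = 450.0 GPa, ρ = 3204 kg/m³
  silicon carbide: M = 140 MN·m/kg
  silicon nitride: M = 93.0 MN·m/kg
  titanium alloy: M = 25.7 MN·m/kg
  maraging steel: M = 23.9 MN·m/kg
  commercially pure titanium: M = 23.1 MN·m/kg
  tungsten: M = 21.0 MN·m/kg
Silicon carbide ranks first.

silicon carbide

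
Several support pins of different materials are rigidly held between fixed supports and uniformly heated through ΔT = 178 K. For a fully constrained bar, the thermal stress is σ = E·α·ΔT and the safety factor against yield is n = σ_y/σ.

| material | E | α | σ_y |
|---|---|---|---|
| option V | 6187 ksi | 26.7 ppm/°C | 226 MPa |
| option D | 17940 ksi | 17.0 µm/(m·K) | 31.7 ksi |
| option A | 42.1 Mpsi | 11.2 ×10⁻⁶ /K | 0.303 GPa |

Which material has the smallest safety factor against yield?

option A

Per material, after unit conversion:
  option V: E = 42.66, α = 26.7, σ_y = 226.0 → σ = 203 MPa, n = 1.11
  option D: E = 123.7, α = 17.0, σ_y = 218.6 → σ = 374 MPa, n = 0.584
  option A: E = 290.3, α = 11.2, σ_y = 303.0 → σ = 579 MPa, n = 0.524
Option A has the lowest safety factor, n = 0.524.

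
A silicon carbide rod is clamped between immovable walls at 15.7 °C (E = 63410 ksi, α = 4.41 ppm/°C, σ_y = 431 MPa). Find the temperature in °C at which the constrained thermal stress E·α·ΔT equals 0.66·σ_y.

163 °C

E = 63410 ksi = 437.2 GPa.
E·α·ΔT = 284.5 MPa ⇒ ΔT = 284.5 / (437.2×10³ × 4.41×10⁻⁶) = 147.5 K.
T = 15.7 + 147.5 = 163.2 °C.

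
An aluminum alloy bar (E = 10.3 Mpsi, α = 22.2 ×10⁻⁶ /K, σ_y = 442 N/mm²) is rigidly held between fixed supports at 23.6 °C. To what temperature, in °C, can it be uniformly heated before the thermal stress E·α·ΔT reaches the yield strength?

304 °C

E = 10.3 Mpsi = 71.02 GPa.
σ_y = 442 N/mm² = 442.0 MPa.
E·α·ΔT = 442.0 MPa ⇒ ΔT = 442.0 / (71.02×10³ × 22.2×10⁻⁶) = 280.4 K.
T = 23.6 + 280.4 = 304.0 °C.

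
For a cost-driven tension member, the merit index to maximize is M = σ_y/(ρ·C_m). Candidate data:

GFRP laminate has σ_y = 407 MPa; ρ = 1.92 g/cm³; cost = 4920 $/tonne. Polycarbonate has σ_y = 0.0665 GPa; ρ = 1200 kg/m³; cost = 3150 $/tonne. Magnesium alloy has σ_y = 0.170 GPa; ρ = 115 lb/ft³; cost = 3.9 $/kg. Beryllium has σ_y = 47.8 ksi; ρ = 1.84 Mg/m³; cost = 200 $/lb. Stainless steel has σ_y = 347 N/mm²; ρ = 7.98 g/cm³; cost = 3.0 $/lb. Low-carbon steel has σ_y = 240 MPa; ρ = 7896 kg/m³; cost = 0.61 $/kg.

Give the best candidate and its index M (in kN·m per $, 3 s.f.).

low-carbon steel, M = 49.8 kN·m per $

Normalizing units and computing the index:
  GFRP laminate: σ_y = 407.0 MPa, ρ = 1920 kg/m³, cost = 4.920 $/kg
  polycarbonate: σ_y = 66.50 MPa, ρ = 1200 kg/m³, cost = 3.150 $/kg
  magnesium alloy: σ_y = 170.0 MPa, ρ = 1842 kg/m³, cost = 3.900 $/kg
  beryllium: σ_y = 329.6 MPa, ρ = 1840 kg/m³, cost = 440.9 $/kg
  stainless steel: σ_y = 347.0 MPa, ρ = 7980 kg/m³, cost = 6.614 $/kg
  low-carbon steel: σ_y = 240.0 MPa, ρ = 7896 kg/m³, cost = 0.6100 $/kg
  low-carbon steel: M = 49.8 kN·m per $
  GFRP laminate: M = 43.1 kN·m per $
  magnesium alloy: M = 23.7 kN·m per $
  polycarbonate: M = 17.6 kN·m per $
  stainless steel: M = 6.57 kN·m per $
  beryllium: M = 0.406 kN·m per $
Low-carbon steel ranks first.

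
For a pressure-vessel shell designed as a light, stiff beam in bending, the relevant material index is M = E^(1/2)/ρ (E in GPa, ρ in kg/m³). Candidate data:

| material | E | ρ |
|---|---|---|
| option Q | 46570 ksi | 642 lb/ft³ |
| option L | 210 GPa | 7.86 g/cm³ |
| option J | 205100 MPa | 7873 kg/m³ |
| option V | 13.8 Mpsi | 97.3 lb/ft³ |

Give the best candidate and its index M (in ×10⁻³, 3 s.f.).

option V, M = 6.26×10⁻³

After converting to SI:
  option Q: E = 321.1 GPa, ρ = 10280 kg/m³
  option L: E = 210.0 GPa, ρ = 7860 kg/m³
  option J: E = 205.1 GPa, ρ = 7873 kg/m³
  option V: E = 95.15 GPa, ρ = 1559 kg/m³
  option V: M = 6.26×10⁻³
  option L: M = 1.84×10⁻³
  option J: M = 1.82×10⁻³
  option Q: M = 1.74×10⁻³
The maximum is for option V.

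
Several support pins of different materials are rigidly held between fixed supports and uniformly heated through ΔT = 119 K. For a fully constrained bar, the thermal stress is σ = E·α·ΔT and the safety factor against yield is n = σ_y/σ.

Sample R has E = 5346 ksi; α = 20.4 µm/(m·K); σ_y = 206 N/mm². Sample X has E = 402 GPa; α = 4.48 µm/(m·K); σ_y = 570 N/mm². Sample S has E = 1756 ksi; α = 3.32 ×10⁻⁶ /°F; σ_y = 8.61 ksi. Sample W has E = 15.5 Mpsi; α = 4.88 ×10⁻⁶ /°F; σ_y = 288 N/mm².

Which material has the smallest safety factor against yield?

sample R

With everything in SI (GPa, ×10⁻⁶/K, MPa):
  sample R: E = 36.86, α = 20.4, σ_y = 206.0 → σ = 89.5 MPa, n = 2.30
  sample X: E = 402.0, α = 4.48, σ_y = 570.0 → σ = 214 MPa, n = 2.66
  sample S: E = 12.11, α = 5.98, σ_y = 59.36 → σ = 8.61 MPa, n = 6.89
  sample W: E = 106.9, α = 8.78, σ_y = 288.0 → σ = 112 MPa, n = 2.58
Smallest n: sample R with n = 2.30.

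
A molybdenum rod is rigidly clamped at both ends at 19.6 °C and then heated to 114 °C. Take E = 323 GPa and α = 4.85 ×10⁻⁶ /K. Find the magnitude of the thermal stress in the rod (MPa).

ΔT = 94.40 K. Constrained thermal stress σ = E·α·ΔT = 323.0×10³ MPa × 4.85×10⁻⁶ × 94.40 = 148 MPa (compressive).

148 MPa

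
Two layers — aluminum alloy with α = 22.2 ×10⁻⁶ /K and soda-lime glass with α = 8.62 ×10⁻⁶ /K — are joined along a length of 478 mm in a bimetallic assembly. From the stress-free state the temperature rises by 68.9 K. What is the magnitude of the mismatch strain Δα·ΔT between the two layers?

Δα = |22.2 − 8.62|×10⁻⁶/K = 13.6×10⁻⁶/K.
Mismatch strain = Δα·ΔT = 13.6×10⁻⁶ × 68.9 = 9.36×10⁻⁴.

9.36×10⁻⁴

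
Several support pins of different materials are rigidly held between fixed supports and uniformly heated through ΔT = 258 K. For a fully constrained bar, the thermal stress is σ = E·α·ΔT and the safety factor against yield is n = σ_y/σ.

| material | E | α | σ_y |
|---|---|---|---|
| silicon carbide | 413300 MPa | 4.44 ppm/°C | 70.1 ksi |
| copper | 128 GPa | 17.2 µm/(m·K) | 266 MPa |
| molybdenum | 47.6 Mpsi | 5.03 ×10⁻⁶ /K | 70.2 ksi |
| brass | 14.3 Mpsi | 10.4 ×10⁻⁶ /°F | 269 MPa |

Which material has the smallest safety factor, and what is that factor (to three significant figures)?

copper, n = 0.468

In consistent units (E in GPa, α in ×10⁻⁶/K, σ_y in MPa):
  silicon carbide: E = 413.3, α = 4.44, σ_y = 483.3 → σ = 473 MPa, n = 1.02
  copper: E = 128.0, α = 17.2, σ_y = 266.0 → σ = 568 MPa, n = 0.468
  molybdenum: E = 328.2, α = 5.03, σ_y = 484.0 → σ = 426 MPa, n = 1.14
  brass: E = 98.60, α = 18.7, σ_y = 269.0 → σ = 476 MPa, n = 0.565
Smallest n: copper with n = 0.468.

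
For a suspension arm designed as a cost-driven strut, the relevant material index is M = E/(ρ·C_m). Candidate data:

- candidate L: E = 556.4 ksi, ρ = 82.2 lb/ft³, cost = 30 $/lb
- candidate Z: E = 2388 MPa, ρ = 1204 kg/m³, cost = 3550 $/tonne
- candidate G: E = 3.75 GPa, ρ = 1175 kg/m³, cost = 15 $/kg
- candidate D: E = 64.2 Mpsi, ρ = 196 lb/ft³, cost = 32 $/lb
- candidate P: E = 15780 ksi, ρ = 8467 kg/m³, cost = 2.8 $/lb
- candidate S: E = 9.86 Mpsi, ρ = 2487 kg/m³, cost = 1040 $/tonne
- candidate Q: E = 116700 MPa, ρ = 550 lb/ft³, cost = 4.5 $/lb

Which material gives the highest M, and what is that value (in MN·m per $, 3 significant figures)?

In SI units:
  candidate L: E = 3.836 GPa, ρ = 1317 kg/m³, cost = 66.14 $/kg
  candidate Z: E = 2.388 GPa, ρ = 1204 kg/m³, cost = 3.550 $/kg
  candidate G: E = 3.750 GPa, ρ = 1175 kg/m³, cost = 15.00 $/kg
  candidate D: E = 442.6 GPa, ρ = 3140 kg/m³, cost = 70.55 $/kg
  candidate P: E = 108.8 GPa, ρ = 8467 kg/m³, cost = 6.173 $/kg
  candidate S: E = 67.98 GPa, ρ = 2487 kg/m³, cost = 1.040 $/kg
  candidate Q: E = 116.7 GPa, ρ = 8810 kg/m³, cost = 9.921 $/kg
  candidate S: M = 26.3 MN·m per $
  candidate P: M = 2.08 MN·m per $
  candidate D: M = 2.00 MN·m per $
  candidate Q: M = 1.34 MN·m per $
  candidate Z: M = 0.559 MN·m per $
  candidate G: M = 0.213 MN·m per $
  candidate L: M = 0.0441 MN·m per $
The maximum is for candidate S.

candidate S, M = 26.3 MN·m per $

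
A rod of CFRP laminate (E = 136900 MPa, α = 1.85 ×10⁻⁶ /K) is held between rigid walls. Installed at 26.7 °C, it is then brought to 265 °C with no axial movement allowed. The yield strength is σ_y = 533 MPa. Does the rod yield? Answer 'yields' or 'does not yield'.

E = 136900 MPa = 136.9 GPa.
ΔT = 238.3 K. Constrained thermal stress σ = E·α·ΔT = 136.9×10³ MPa × 1.85×10⁻⁶ × 238.3 = 60.4 MPa (compressive).
Compare to σ_y = 533 MPa: σ < σ_y, so it does not yield.

does not yield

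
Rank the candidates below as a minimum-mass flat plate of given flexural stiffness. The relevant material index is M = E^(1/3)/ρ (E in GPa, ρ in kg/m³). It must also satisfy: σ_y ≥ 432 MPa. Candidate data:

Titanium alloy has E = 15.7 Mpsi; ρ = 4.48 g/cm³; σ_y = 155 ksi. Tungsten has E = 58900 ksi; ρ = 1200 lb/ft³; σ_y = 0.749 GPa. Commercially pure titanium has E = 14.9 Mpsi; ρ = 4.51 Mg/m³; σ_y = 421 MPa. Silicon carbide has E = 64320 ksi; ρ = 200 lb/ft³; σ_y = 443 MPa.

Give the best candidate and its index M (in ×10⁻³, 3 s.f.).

Screen on constraints: σ_y ≥ 432 MPa. Survivors: titanium alloy, tungsten, silicon carbide.
Convert each candidate to consistent units, then evaluate M:
  titanium alloy: E = 108.2 GPa, ρ = 4480 kg/m³
  tungsten: E = 406.1 GPa, ρ = 19220 kg/m³
  silicon carbide: E = 443.5 GPa, ρ = 3204 kg/m³
  silicon carbide: M = 2.38×10⁻³
  titanium alloy: M = 1.06×10⁻³
  tungsten: M = 0.385×10⁻³
Silicon carbide has the largest M.

silicon carbide, M = 2.38×10⁻³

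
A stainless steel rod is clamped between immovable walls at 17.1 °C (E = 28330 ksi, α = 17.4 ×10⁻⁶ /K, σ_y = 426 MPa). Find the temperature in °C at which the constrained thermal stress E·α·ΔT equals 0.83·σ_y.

E = 28330 ksi = 195.3 GPa.
E·α·ΔT = 353.6 MPa ⇒ ΔT = 353.6 / (195.3×10³ × 17.4×10⁻⁶) = 104.0 K.
T = 17.1 + 104.0 = 121.1 °C.

121 °C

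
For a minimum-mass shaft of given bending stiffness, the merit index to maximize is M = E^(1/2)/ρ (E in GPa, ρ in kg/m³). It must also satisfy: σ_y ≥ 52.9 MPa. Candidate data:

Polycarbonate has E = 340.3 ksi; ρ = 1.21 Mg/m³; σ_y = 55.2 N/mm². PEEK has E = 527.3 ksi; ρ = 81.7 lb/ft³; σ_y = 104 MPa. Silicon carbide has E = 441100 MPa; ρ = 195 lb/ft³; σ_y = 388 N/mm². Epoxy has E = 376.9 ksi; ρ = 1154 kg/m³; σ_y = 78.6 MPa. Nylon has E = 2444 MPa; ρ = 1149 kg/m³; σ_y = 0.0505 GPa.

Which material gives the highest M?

Screen on constraints: σ_y ≥ 52.9 MPa. Survivors: polycarbonate, PEEK, silicon carbide, epoxy.
Convert each candidate to consistent units, then evaluate M:
  polycarbonate: E = 2.346 GPa, ρ = 1210 kg/m³
  PEEK: E = 3.636 GPa, ρ = 1309 kg/m³
  silicon carbide: E = 441.1 GPa, ρ = 3124 kg/m³
  epoxy: E = 2.599 GPa, ρ = 1154 kg/m³
  silicon carbide: M = 6.72×10⁻³
  PEEK: M = 1.46×10⁻³
  epoxy: M = 1.40×10⁻³
  polycarbonate: M = 1.27×10⁻³
Silicon carbide ranks first.

silicon carbide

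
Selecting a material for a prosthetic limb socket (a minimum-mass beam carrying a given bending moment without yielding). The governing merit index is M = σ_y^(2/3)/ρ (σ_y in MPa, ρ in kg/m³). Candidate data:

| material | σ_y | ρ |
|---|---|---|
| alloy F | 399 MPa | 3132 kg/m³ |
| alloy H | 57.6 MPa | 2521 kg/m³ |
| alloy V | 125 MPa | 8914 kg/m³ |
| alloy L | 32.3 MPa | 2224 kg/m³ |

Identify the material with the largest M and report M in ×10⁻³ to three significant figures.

Computing M directly (units already consistent):
  alloy F: M = 17.3×10⁻³
  alloy H: M = 5.92×10⁻³
  alloy L: M = 4.56×10⁻³
  alloy V: M = 2.80×10⁻³
Alloy F has the largest M.

alloy F, M = 17.3×10⁻³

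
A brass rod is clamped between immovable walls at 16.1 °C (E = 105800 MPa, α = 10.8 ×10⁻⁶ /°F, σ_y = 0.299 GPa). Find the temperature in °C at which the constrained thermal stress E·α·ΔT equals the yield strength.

161 °C

E = 105800 MPa = 105.8 GPa.
α = 10.8×10⁻⁶/°F × 9/5 = 19.4×10⁻⁶/K.
σ_y = 0.299 GPa = 299.0 MPa.
E·α·ΔT = 299.0 MPa ⇒ ΔT = 299.0 / (105.8×10³ × 19.4×10⁻⁶) = 145.4 K.
T = 16.1 + 145.4 = 161.5 °C.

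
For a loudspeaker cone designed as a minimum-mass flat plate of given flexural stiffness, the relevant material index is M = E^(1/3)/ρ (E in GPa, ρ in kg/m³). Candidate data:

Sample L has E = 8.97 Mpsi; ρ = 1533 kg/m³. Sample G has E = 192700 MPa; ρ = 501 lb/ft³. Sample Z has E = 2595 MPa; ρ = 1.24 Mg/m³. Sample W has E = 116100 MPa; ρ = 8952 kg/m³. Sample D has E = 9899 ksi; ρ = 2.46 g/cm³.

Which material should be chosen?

After converting to SI:
  sample L: E = 61.85 GPa, ρ = 1533 kg/m³
  sample G: E = 192.7 GPa, ρ = 8025 kg/m³
  sample Z: E = 2.595 GPa, ρ = 1240 kg/m³
  sample W: E = 116.1 GPa, ρ = 8952 kg/m³
  sample D: E = 68.25 GPa, ρ = 2460 kg/m³
  sample L: M = 2.58×10⁻³
  sample D: M = 1.66×10⁻³
  sample Z: M = 1.11×10⁻³
  sample G: M = 0.720×10⁻³
  sample W: M = 0.545×10⁻³
Sample L ranks first.

sample L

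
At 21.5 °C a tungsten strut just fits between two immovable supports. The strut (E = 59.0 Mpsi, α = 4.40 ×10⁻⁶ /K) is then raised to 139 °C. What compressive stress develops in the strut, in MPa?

210 MPa

E = 59.0 Mpsi = 406.8 GPa.
ΔT = 117.5 K. Constrained thermal stress σ = E·α·ΔT = 406.8×10³ MPa × 4.40×10⁻⁶ × 117.5 = 210 MPa (compressive).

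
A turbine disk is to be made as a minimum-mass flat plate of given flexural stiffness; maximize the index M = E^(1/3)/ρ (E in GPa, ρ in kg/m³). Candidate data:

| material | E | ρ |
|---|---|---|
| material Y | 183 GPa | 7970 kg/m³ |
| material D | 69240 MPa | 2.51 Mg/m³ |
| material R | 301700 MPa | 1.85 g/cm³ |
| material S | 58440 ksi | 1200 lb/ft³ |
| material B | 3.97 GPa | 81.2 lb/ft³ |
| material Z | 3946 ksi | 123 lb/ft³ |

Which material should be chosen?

material R

Putting every candidate on a common basis:
  material Y: E = 183.0 GPa, ρ = 7970 kg/m³
  material D: E = 69.24 GPa, ρ = 2510 kg/m³
  material R: E = 301.7 GPa, ρ = 1850 kg/m³
  material S: E = 402.9 GPa, ρ = 19220 kg/m³
  material B: E = 3.970 GPa, ρ = 1301 kg/m³
  material Z: E = 27.21 GPa, ρ = 1970 kg/m³
  material R: M = 3.63×10⁻³
  material D: M = 1.64×10⁻³
  material Z: M = 1.53×10⁻³
  material B: M = 1.22×10⁻³
  material Y: M = 0.712×10⁻³
  material S: M = 0.384×10⁻³
The maximum is for material R.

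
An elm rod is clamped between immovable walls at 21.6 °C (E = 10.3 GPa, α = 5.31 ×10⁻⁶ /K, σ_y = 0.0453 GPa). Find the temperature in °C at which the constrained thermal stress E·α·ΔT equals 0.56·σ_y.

σ_y = 0.0453 GPa = 45.30 MPa.
E·α·ΔT = 25.37 MPa ⇒ ΔT = 25.37 / (10.30×10³ × 5.31×10⁻⁶) = 463.8 K.
T = 21.6 + 463.8 = 485.4 °C.

485 °C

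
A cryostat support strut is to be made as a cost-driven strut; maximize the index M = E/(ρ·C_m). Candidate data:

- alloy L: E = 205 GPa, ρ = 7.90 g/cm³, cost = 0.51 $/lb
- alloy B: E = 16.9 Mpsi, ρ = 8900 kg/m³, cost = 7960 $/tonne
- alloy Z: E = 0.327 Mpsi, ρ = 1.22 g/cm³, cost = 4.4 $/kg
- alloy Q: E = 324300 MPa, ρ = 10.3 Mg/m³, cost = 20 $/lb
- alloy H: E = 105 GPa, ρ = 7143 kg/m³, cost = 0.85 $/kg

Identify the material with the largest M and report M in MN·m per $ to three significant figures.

alloy L, M = 23.1 MN·m per $

Putting every candidate on a common basis:
  alloy L: E = 205.0 GPa, ρ = 7900 kg/m³, cost = 1.124 $/kg
  alloy B: E = 116.5 GPa, ρ = 8900 kg/m³, cost = 7.960 $/kg
  alloy Z: E = 2.255 GPa, ρ = 1220 kg/m³, cost = 4.400 $/kg
  alloy Q: E = 324.3 GPa, ρ = 10300 kg/m³, cost = 44.09 $/kg
  alloy H: E = 105.0 GPa, ρ = 7143 kg/m³, cost = 0.8500 $/kg
  alloy L: M = 23.1 MN·m per $
  alloy H: M = 17.3 MN·m per $
  alloy B: M = 1.64 MN·m per $
  alloy Q: M = 0.714 MN·m per $
  alloy Z: M = 0.420 MN·m per $
The maximum is for alloy L.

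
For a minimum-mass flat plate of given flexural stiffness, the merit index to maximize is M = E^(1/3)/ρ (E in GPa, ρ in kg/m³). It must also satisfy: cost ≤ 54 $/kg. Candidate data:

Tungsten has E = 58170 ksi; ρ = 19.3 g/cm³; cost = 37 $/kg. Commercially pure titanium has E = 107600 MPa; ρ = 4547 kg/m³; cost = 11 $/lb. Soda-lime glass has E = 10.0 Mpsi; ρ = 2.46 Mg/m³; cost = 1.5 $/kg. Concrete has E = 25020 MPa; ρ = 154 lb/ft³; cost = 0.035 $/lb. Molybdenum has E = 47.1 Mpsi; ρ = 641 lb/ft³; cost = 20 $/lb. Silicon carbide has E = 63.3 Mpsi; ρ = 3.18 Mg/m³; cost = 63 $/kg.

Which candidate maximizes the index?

soda-lime glass

Screen on constraints: cost ≤ 54 $/kg. Survivors: tungsten, commercially pure titanium, soda-lime glass, concrete, molybdenum.
In SI units:
  tungsten: E = 401.1 GPa, ρ = 19300 kg/m³
  commercially pure titanium: E = 107.6 GPa, ρ = 4547 kg/m³
  soda-lime glass: E = 68.95 GPa, ρ = 2460 kg/m³
  concrete: E = 25.02 GPa, ρ = 2467 kg/m³
  molybdenum: E = 324.7 GPa, ρ = 10270 kg/m³
  soda-lime glass: M = 1.67×10⁻³
  concrete: M = 1.19×10⁻³
  commercially pure titanium: M = 1.05×10⁻³
  molybdenum: M = 0.669×10⁻³
  tungsten: M = 0.382×10⁻³
Highest index: soda-lime glass.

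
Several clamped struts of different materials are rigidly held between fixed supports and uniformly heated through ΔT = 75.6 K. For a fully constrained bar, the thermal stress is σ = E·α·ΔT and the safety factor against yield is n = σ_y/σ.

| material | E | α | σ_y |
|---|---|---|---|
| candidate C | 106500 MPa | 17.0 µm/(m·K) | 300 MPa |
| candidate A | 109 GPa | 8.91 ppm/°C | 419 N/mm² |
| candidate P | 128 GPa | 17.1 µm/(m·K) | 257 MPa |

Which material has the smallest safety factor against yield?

In consistent units (E in GPa, α in ×10⁻⁶/K, σ_y in MPa):
  candidate C: E = 106.5, α = 17.0, σ_y = 300.0 → σ = 137 MPa, n = 2.19
  candidate A: E = 109.0, α = 8.91, σ_y = 419.0 → σ = 73.4 MPa, n = 5.71
  candidate P: E = 128.0, α = 17.1, σ_y = 257.0 → σ = 165 MPa, n = 1.55
Smallest n: candidate P with n = 1.55.

candidate P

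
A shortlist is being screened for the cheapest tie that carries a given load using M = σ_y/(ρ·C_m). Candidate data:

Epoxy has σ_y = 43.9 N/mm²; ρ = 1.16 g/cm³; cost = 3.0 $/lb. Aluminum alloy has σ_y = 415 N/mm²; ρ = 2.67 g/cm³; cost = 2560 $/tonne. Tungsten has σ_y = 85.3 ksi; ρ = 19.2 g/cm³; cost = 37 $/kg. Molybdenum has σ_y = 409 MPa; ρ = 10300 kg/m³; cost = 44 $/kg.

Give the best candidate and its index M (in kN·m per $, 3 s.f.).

Normalizing units and computing the index:
  epoxy: σ_y = 43.90 MPa, ρ = 1160 kg/m³, cost = 6.614 $/kg
  aluminum alloy: σ_y = 415.0 MPa, ρ = 2670 kg/m³, cost = 2.560 $/kg
  tungsten: σ_y = 588.1 MPa, ρ = 19200 kg/m³, cost = 37.00 $/kg
  molybdenum: σ_y = 409.0 MPa, ρ = 10300 kg/m³, cost = 44.00 $/kg
  aluminum alloy: M = 60.7 kN·m per $
  epoxy: M = 5.72 kN·m per $
  molybdenum: M = 0.902 kN·m per $
  tungsten: M = 0.828 kN·m per $
Aluminum alloy has the largest M.

aluminum alloy, M = 60.7 kN·m per $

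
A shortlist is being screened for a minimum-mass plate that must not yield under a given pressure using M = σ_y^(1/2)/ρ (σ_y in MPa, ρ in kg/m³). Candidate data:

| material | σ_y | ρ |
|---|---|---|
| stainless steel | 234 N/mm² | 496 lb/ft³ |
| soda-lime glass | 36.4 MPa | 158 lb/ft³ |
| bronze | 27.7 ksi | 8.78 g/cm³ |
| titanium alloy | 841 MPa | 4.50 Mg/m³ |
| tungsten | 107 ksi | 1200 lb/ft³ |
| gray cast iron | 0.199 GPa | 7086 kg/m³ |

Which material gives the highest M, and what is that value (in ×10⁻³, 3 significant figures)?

Normalizing units and computing the index:
  stainless steel: σ_y = 234.0 MPa, ρ = 7945 kg/m³
  soda-lime glass: σ_y = 36.40 MPa, ρ = 2531 kg/m³
  bronze: σ_y = 191.0 MPa, ρ = 8780 kg/m³
  titanium alloy: σ_y = 841.0 MPa, ρ = 4500 kg/m³
  tungsten: σ_y = 737.7 MPa, ρ = 19220 kg/m³
  gray cast iron: σ_y = 199.0 MPa, ρ = 7086 kg/m³
  titanium alloy: M = 6.44×10⁻³
  soda-lime glass: M = 2.38×10⁻³
  gray cast iron: M = 1.99×10⁻³
  stainless steel: M = 1.93×10⁻³
  bronze: M = 1.57×10⁻³
  tungsten: M = 1.41×10⁻³
The maximum is for titanium alloy.

titanium alloy, M = 6.44×10⁻³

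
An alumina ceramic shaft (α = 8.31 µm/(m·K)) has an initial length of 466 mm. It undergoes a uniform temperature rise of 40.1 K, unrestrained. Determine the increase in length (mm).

0.155 mm

ΔL = α·L₀·ΔT = 8.31×10⁻⁶ × 466 mm × 40.10 K = 0.155 mm.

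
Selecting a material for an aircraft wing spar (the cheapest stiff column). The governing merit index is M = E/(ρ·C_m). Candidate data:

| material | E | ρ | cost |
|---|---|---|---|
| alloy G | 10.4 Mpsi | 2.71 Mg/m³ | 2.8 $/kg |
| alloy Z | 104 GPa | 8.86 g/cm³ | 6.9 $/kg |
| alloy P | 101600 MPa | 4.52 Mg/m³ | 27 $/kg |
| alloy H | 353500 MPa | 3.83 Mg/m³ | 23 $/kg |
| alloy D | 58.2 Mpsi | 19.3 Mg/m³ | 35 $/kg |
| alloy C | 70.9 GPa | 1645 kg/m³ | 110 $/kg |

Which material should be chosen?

alloy G

Convert each candidate to consistent units, then evaluate M:
  alloy G: E = 71.71 GPa, ρ = 2710 kg/m³, cost = 2.800 $/kg
  alloy Z: E = 104.0 GPa, ρ = 8860 kg/m³, cost = 6.900 $/kg
  alloy P: E = 101.6 GPa, ρ = 4520 kg/m³, cost = 27.00 $/kg
  alloy H: E = 353.5 GPa, ρ = 3830 kg/m³, cost = 23.00 $/kg
  alloy D: E = 401.3 GPa, ρ = 19300 kg/m³, cost = 35.00 $/kg
  alloy C: E = 70.90 GPa, ρ = 1645 kg/m³, cost = 110.0 $/kg
  alloy G: M = 9.45 MN·m per $
  alloy H: M = 4.01 MN·m per $
  alloy Z: M = 1.70 MN·m per $
  alloy P: M = 0.833 MN·m per $
  alloy D: M = 0.594 MN·m per $
  alloy C: M = 0.392 MN·m per $
Alloy G ranks first.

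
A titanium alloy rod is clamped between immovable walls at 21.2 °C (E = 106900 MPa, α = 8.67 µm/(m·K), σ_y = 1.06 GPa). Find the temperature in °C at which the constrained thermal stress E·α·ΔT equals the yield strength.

1160 °C

E = 106900 MPa = 106.9 GPa.
σ_y = 1.06 GPa = 1060 MPa.
E·α·ΔT = 1060 MPa ⇒ ΔT = 1060 / (106.9×10³ × 8.67×10⁻⁶) = 1144 K.
T = 21.2 + 1144 = 1165 °C.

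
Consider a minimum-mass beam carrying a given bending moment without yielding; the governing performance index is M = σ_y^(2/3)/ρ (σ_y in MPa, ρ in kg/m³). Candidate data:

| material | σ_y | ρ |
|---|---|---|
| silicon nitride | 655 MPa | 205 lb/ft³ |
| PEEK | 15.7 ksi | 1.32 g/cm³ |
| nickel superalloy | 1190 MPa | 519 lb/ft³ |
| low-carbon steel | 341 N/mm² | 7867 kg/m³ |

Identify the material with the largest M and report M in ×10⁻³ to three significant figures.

Normalizing units and computing the index:
  silicon nitride: σ_y = 655.0 MPa, ρ = 3284 kg/m³
  PEEK: σ_y = 108.2 MPa, ρ = 1320 kg/m³
  nickel superalloy: σ_y = 1190 MPa, ρ = 8314 kg/m³
  low-carbon steel: σ_y = 341.0 MPa, ρ = 7867 kg/m³
  silicon nitride: M = 23.0×10⁻³
  PEEK: M = 17.2×10⁻³
  nickel superalloy: M = 13.5×10⁻³
  low-carbon steel: M = 6.20×10⁻³
Silicon nitride has the largest M.

silicon nitride, M = 23.0×10⁻³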